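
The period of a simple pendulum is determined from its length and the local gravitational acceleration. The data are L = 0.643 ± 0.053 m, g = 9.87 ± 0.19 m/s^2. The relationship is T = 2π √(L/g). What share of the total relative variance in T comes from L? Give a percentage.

94.8%

(δT/T)² = (½·δL/L)² + (−½·δg/g)²
  L term: (0.5×0.0824)² = 0.00170
  g term: (-0.5×0.0193)² = 9.26e-05
Total = 0.00179. Share from L = 0.00170/0.00179 = 0.948.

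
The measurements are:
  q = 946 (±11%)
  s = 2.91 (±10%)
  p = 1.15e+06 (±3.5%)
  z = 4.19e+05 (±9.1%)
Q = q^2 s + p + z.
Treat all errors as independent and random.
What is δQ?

Let w = q^2·s = 2.6e+06. δw/w = √((2·δq/q)² + (1·δs/s)²) = √(0.0484 + 0.0100) = 0.242, so δw = 6.29e+05.
Q = w + p + z: δQ = √(δw² + δp² + δz²) = √(3.96e+11 + 1.62e+09 + 1.45e+09) = 6.32e+05

6.32e+05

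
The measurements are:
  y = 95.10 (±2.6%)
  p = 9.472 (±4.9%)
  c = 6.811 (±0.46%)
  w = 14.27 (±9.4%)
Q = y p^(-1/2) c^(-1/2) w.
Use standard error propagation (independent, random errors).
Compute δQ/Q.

0.101

Relative error in a monomial: (δQ/Q)² = Σ (nᵢ · δxᵢ/xᵢ)².
  (1·δy/y)² = (1×0.0260)² = 0.000676;  (−½·δp/p)² = (-0.5×0.0490)² = 0.000600;  (−½·δc/c)² = (-0.5×0.00460)² = 5.29e-06;  (1·δw/w)² = (1×0.0940)² = 0.00884
δQ/Q = √(0.0101) = 0.101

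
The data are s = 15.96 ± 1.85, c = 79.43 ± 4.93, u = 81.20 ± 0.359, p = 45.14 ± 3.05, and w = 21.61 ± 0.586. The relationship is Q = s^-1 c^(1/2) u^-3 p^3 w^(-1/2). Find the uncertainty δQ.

0.00488

Relative error in a monomial: (δQ/Q)² = Σ (nᵢ · δxᵢ/xᵢ)².
  (-1·δs/s)² = (-1×0.116)² = 0.0134;  (½·δc/c)² = (0.5×0.0621)² = 0.000963;  (-3·δu/u)² = (-3×0.00442)² = 0.000176;  (3·δp/p)² = (3×0.0676)² = 0.0411;  (−½·δw/w)² = (-0.5×0.0271)² = 0.000184
δQ/Q = √(0.0558) = 0.236
Q = 0.02064, so δQ = 0.236 × 0.02064 = 0.00488.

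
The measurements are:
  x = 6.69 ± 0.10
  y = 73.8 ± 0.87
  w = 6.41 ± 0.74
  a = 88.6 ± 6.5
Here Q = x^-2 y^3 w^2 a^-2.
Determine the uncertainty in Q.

13.0

For a monomial Q ∝ x^-2, y^3, w^2, a^-2, fractional errors add in quadrature:
  (-2·δx/x)² = (-2×0.0149)² = 0.000894;  (3·δy/y)² = (3×0.0118)² = 0.00125;  (2·δw/w)² = (2×0.115)² = 0.0533;  (-2·δa/a)² = (-2×0.0734)² = 0.0215
δQ/Q = √(0.0770) = 0.277
Q = 47.0, so δQ = 0.277 × 47.0 = 13.0.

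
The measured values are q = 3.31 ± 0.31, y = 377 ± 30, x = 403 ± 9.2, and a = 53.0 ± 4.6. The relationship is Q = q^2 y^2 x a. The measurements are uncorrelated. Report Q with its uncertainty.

Q is a product of powers, so relative uncertainties combine in quadrature:
  (2·δq/q)² = (2×0.0937)² = 0.0351;  (2·δy/y)² = (2×0.0796)² = 0.0253;  (1·δx/x)² = (1×0.0228)² = 0.000521;  (1·δa/a)² = (1×0.0868)² = 0.00753
δQ/Q = √(0.0685) = 0.262
Q = 3.33e+10, so δQ = 0.262 × 3.33e+10 = 8.7e+09.

(3.33 ± 0.870) × 10^10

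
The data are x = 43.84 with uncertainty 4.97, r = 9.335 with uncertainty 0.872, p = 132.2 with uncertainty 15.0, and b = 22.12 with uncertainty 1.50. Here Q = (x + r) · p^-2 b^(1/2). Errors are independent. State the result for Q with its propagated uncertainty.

0.01431 ± 0.00355

Let u = x + r = 53.18. δu = √(δx² + δr²) = √(24.7 + 0.760) = 5.05, so δu/u = 0.0949.
Q is then a monomial in u, p, b:
δQ/Q = √((δu/u)² + (-2·δp/p)² + (½·δb/b)²) = √(0.00900 + 0.0515 + 0.00115) = 0.248
Q = 0.01431, so δQ = 0.248 × 0.01431 = 0.00355.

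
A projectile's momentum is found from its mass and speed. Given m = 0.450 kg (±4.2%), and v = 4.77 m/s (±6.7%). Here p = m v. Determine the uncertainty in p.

0.170 kg·m/s

Products/powers → add relative errors in quadrature, weighted by exponent:
  (1·δm/m)² = (1×0.0420)² = 0.00176;  (1·δv/v)² = (1×0.0670)² = 0.00449
δp/p = √(0.00625) = 0.0791
p = 2.15 kg·m/s, so δp = 0.0791 × 2.15 = 0.170 kg·m/s.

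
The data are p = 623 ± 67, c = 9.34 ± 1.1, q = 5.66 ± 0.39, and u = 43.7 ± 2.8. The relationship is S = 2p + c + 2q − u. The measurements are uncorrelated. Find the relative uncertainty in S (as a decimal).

Absolute uncertainties add in quadrature for a linear combination:
  (2·δp)² = 18000;  (δc)² = 1.21;  (2·δq)² = 0.608;  (δu)² = 7.84
δS = √(18000) = 134
S = 1220, so δS/S = 134/1220 = 0.110.

0.110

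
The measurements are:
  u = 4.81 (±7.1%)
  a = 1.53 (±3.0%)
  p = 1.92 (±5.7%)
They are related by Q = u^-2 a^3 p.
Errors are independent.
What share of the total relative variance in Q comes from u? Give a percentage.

(δQ/Q)² = (-2·δu/u)² + (3·δa/a)² + (1·δp/p)²
  u term: (-2×0.0710)² = 0.0202
  a term: (3×0.0300)² = 0.00810
  p term: (1×0.0570)² = 0.00325
Total = 0.0315. Share from u = 0.0202/0.0315 = 0.640.

64.0%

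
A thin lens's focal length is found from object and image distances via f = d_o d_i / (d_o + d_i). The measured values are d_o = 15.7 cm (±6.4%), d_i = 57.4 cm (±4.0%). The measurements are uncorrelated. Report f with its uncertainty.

12.3 ± 0.629 cm

∂f/∂d_o = (d_i/(d_o+d_i))² = 0.617;  ∂f/∂d_i = (d_o/(d_o+d_i))² = 0.0461
δf = √((∂f/∂d_o · δd_o)² + (∂f/∂d_i · δd_i)²) = √(0.384 + 0.0112) = 0.629 cm
f = 12.3 cm.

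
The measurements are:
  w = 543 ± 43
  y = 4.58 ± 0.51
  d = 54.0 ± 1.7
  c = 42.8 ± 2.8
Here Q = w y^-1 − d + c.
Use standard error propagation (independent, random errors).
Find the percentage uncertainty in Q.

Let p = w·y^-1 = 119. δp/p = √((1·δw/w)² + (-1·δy/y)²) = √(0.00627 + 0.0124) = 0.137, so δp = 16.2.
Q = p − d + c: δQ = √(δp² + δd² + δc²) = √(262 + 2.89 + 7.84) = 16.5
Q = 107, so δQ/Q = 16.5/107 = 0.154.

15.4%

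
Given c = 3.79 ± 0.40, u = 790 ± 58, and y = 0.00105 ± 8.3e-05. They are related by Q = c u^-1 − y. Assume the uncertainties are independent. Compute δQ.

0.000622

Let p = c·u^-1 = 0.00480. δp/p = √((1·δc/c)² + (-1·δu/u)²) = √(0.0111 + 0.00539) = 0.129, so δp = 0.000617.
Q = p − y: δQ = √(δp² + δy²) = √(3.8e-07 + 6.89e-09) = 0.000622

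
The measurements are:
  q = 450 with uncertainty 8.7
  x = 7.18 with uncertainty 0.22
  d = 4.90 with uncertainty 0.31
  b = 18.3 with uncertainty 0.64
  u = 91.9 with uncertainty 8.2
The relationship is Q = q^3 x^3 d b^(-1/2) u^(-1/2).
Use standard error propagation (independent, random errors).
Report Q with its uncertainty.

For a monomial Q ∝ q^3, x^3, d, b^(-1/2), u^(-1/2), fractional errors add in quadrature:
  (3·δq/q)² = (3×0.0193)² = 0.00336;  (3·δx/x)² = (3×0.0306)² = 0.00845;  (1·δd/d)² = (1×0.0633)² = 0.00400;  (−½·δb/b)² = (-0.5×0.0350)² = 0.000306;  (−½·δu/u)² = (-0.5×0.0892)² = 0.00199
δQ/Q = √(0.0181) = 0.135
Q = 4.03e+09, so δQ = 0.135 × 4.03e+09 = 5.42e+08.

(4.03 ± 0.542) × 10^9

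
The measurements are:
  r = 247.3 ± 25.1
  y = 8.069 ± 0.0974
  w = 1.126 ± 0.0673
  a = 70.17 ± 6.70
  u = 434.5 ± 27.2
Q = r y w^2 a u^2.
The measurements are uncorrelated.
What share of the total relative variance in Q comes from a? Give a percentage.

(δQ/Q)² = (1·δr/r)² + (1·δy/y)² + (2·δw/w)² + (1·δa/a)² + (2·δu/u)²
  r term: (1×0.101)² = 0.0103
  y term: (1×0.0121)² = 0.000146
  w term: (2×0.0598)² = 0.0143
  a term: (1×0.0955)² = 0.00912
  u term: (2×0.0626)² = 0.0157
Total = 0.0495. Share from a = 0.00912/0.0495 = 0.184.

18.4%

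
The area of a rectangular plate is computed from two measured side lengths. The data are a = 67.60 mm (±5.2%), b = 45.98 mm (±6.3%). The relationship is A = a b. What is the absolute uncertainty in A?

Relative error in a monomial: (δA/A)² = Σ (nᵢ · δxᵢ/xᵢ)².
  (1·δa/a)² = (1×0.0520)² = 0.00270;  (1·δb/b)² = (1×0.0630)² = 0.00397
δA/A = √(0.00667) = 0.0817
A = 3108 mm^2, so δA = 0.0817 × 3108 = 254 mm^2.

254 mm^2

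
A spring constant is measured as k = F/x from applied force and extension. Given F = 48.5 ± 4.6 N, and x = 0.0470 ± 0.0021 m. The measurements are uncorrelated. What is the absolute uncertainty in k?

108 N/m

Products/powers → add relative errors in quadrature, weighted by exponent:
  (1·δF/F)² = (1×0.0948)² = 0.00900;  (-1·δx/x)² = (-1×0.0447)² = 0.00200
δk/k = √(0.0110) = 0.105
k = 1030 N/m, so δk = 0.105 × 1030 = 108 N/m.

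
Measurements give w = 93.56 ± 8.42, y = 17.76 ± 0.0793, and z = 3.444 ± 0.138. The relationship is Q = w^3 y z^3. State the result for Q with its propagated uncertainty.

Q is a product of powers, so relative uncertainties combine in quadrature:
  (3·δw/w)² = (3×0.0900)² = 0.0729;  (1·δy/y)² = (1×0.00447)² = 1.99e-05;  (3·δz/z)² = (3×0.0401)² = 0.0145
δQ/Q = √(0.0874) = 0.296
Q = 5.942e+08, so δQ = 0.296 × 5.942e+08 = 1.76e+08.

(5.942 ± 1.76) × 10^8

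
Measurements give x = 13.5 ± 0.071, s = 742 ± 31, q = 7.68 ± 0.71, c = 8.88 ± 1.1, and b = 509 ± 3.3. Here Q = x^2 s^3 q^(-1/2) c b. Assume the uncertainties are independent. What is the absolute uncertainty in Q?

Products/powers → add relative errors in quadrature, weighted by exponent:
  (2·δx/x)² = (2×0.00526)² = 0.000111;  (3·δs/s)² = (3×0.0418)² = 0.0157;  (−½·δq/q)² = (-0.5×0.0924)² = 0.00214;  (1·δc/c)² = (1×0.124)² = 0.0153;  (1·δb/b)² = (1×0.00648)² = 4.2e-05
δQ/Q = √(0.0333) = 0.183
Q = 1.21e+14, so δQ = 0.183 × 1.21e+14 = 2.22e+13.

2.22e+13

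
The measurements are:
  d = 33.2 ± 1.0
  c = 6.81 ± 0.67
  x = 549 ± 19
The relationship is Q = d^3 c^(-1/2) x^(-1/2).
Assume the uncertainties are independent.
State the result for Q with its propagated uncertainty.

598 ± 62.4

For a monomial Q ∝ d^3, c^(-1/2), x^(-1/2), fractional errors add in quadrature:
  (3·δd/d)² = (3×0.0301)² = 0.00817;  (−½·δc/c)² = (-0.5×0.0984)² = 0.00242;  (−½·δx/x)² = (-0.5×0.0346)² = 0.000299
δQ/Q = √(0.0109) = 0.104
Q = 598, so δQ = 0.104 × 598 = 62.4.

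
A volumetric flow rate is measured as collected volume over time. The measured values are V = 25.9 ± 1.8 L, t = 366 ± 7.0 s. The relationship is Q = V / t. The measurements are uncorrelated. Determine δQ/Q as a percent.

For a monomial Q ∝ V, t^-1, fractional errors add in quadrature:
  (1·δV/V)² = (1×0.0695)² = 0.00483;  (-1·δt/t)² = (-1×0.0191)² = 0.000366
δQ/Q = √(0.00520) = 0.0721

7.21%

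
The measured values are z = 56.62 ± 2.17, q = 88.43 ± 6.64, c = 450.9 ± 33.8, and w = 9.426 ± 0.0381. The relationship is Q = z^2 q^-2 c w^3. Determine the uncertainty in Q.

28600

Relative error in a monomial: (δQ/Q)² = Σ (nᵢ · δxᵢ/xᵢ)².
  (2·δz/z)² = (2×0.0383)² = 0.00588;  (-2·δq/q)² = (-2×0.0751)² = 0.0226;  (1·δc/c)² = (1×0.0750)² = 0.00562;  (3·δw/w)² = (3×0.00404)² = 0.000147
δQ/Q = √(0.0342) = 0.185
Q = 154800, so δQ = 0.185 × 154800 = 28600.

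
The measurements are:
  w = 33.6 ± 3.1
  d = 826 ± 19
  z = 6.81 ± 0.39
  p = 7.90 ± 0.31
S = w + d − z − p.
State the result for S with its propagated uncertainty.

Each term contributes (cᵢ δxᵢ)² to (δS)²:
  (δw)² = 9.61;  (δd)² = 361;  (δz)² = 0.152;  (δp)² = 0.0961
δS = √(371) = 19.3
S = 845.

845 ± 19.3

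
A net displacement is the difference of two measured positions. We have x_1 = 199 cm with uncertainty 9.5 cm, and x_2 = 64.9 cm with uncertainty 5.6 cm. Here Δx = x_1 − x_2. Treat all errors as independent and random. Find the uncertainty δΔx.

Sums and differences: (δΔx)² = Σ (cᵢ δxᵢ)².
  (δx_1)² = 90.2;  (δx_2)² = 31.4
δΔx = √(122) = 11.0 cm

11.0 cm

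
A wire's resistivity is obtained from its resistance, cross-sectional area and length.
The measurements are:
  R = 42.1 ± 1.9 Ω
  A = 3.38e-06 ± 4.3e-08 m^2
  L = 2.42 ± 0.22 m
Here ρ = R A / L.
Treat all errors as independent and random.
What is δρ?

6.01e-06 Ω·m

Products/powers → add relative errors in quadrature, weighted by exponent:
  (1·δR/R)² = (1×0.0451)² = 0.00204;  (1·δA/A)² = (1×0.0127)² = 0.000162;  (-1·δL/L)² = (-1×0.0909)² = 0.00826
δρ/ρ = √(0.0105) = 0.102
ρ = 5.88e-05 Ω·m, so δρ = 0.102 × 5.88e-05 = 6.01e-06 Ω·m.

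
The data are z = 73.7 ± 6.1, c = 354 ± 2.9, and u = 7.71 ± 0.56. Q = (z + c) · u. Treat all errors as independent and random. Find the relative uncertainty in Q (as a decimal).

Let w = z + c = 428. δw = √(δz² + δc²) = √(37.2 + 8.41) = 6.75, so δw/w = 0.0158.
Q is then a monomial in w, u:
δQ/Q = √((δw/w)² + (1·δu/u)²) = √(0.000249 + 0.00528) = 0.0743

0.0743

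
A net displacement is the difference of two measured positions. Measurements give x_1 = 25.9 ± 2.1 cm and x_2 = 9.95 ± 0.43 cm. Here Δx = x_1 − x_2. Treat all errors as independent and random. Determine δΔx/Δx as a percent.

13.4%

For a sum/difference, combine absolute errors in quadrature:
  (δx_1)² = 4.41;  (δx_2)² = 0.185
δΔx = √(4.59) = 2.14 cm
Δx = 15.9 cm, so δΔx/Δx = 2.14/15.9 = 0.134.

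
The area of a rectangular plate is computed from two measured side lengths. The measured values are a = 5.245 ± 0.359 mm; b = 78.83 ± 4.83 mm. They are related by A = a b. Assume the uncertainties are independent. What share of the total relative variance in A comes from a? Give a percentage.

(δA/A)² = (1·δa/a)² + (1·δb/b)²
  a term: (1×0.0684)² = 0.00468
  b term: (1×0.0613)² = 0.00375
Total = 0.00844. Share from a = 0.00468/0.00844 = 0.555.

55.5%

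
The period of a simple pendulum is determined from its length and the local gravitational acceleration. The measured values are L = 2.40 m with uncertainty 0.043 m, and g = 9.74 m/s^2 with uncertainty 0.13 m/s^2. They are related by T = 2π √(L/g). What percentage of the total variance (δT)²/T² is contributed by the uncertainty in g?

35.7%

(δT/T)² = (½·δL/L)² + (−½·δg/g)²
  L term: (0.5×0.0179)² = 8.03e-05
  g term: (-0.5×0.0133)² = 4.45e-05
Total = 0.000125. Share from g = 4.45e-05/0.000125 = 0.357.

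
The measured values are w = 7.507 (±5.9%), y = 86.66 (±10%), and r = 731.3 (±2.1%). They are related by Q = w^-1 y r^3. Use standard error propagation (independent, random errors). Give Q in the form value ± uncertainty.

Each factor contributes (exponent × relative error)² to (δQ/Q)²:
  (-1·δw/w)² = (-1×0.0590)² = 0.00348;  (1·δy/y)² = (1×0.100)² = 0.0100;  (3·δr/r)² = (3×0.0210)² = 0.00397
δQ/Q = √(0.0175) = 0.132
Q = 4.515e+09, so δQ = 0.132 × 4.515e+09 = 5.96e+08.

(4.515 ± 0.596) × 10^9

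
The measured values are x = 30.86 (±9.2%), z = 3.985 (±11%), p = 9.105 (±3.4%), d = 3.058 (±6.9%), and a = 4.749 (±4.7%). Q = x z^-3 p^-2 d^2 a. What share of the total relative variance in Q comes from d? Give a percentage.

(δQ/Q)² = (1·δx/x)² + (-3·δz/z)² + (-2·δp/p)² + (2·δd/d)² + (1·δa/a)²
  x term: (1×0.0920)² = 0.00846
  z term: (-3×0.110)² = 0.109
  p term: (-2×0.0340)² = 0.00462
  d term: (2×0.0690)² = 0.0190
  a term: (1×0.0470)² = 0.00221
Total = 0.143. Share from d = 0.0190/0.143 = 0.133.

13.3%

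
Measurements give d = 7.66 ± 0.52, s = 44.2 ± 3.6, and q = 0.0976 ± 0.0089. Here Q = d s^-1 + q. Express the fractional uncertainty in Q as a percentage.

Let p = d·s^-1 = 0.173. δp/p = √((1·δd/d)² + (-1·δs/s)²) = √(0.00461 + 0.00663) = 0.106, so δp = 0.0184.
Q = p + q: δQ = √(δp² + δq²) = √(0.000338 + 7.92e-05) = 0.0204
Q = 0.271, so δQ/Q = 0.0204/0.271 = 0.0754.

7.54%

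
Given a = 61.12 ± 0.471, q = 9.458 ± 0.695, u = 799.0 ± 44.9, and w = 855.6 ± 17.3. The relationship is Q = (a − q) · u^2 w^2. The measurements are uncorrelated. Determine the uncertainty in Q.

2.91e+12

Let h = a − q = 51.66. δh = √(δa² + δq²) = √(0.222 + 0.483) = 0.840, so δh/h = 0.0163.
Q is then a monomial in h, u, w:
δQ/Q = √((δh/h)² + (2·δu/u)² + (2·δw/w)²) = √(0.000264 + 0.0126 + 0.00164) = 0.121
Q = 2.414e+13, so δQ = 0.121 × 2.414e+13 = 2.91e+12.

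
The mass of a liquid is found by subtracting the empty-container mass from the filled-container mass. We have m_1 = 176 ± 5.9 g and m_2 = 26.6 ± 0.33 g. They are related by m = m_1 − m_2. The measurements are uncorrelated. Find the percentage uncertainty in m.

3.96%

Sums and differences: (δm)² = Σ (cᵢ δxᵢ)².
  (δm_1)² = 34.8;  (δm_2)² = 0.109
δm = √(34.9) = 5.91 g
m = 149 g, so δm/m = 5.91/149 = 0.0396.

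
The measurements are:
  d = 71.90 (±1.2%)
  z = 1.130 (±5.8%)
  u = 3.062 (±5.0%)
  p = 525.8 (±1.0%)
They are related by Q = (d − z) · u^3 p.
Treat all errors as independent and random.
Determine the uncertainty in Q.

1.61e+05

Let w = d − z = 70.77. δw = √(δd² + δz²) = √(0.744 + 0.00430) = 0.865, so δw/w = 0.0122.
Q is then a monomial in w, u, p:
δQ/Q = √((δw/w)² + (3·δu/u)² + (1·δp/p)²) = √(0.000149 + 0.0225 + 0.000100) = 0.151
Q = 1.068e+06, so δQ = 0.151 × 1.068e+06 = 1.61e+05.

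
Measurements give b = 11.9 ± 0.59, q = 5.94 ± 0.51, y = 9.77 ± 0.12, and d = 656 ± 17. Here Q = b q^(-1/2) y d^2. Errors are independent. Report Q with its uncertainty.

(2.05 ± 0.173) × 10^7

Q is a product of powers, so relative uncertainties combine in quadrature:
  (1·δb/b)² = (1×0.0496)² = 0.00246;  (−½·δq/q)² = (-0.5×0.0859)² = 0.00184;  (1·δy/y)² = (1×0.0123)² = 0.000151;  (2·δd/d)² = (2×0.0259)² = 0.00269
δQ/Q = √(0.00714) = 0.0845
Q = 2.05e+07, so δQ = 0.0845 × 2.05e+07 = 1.73e+06.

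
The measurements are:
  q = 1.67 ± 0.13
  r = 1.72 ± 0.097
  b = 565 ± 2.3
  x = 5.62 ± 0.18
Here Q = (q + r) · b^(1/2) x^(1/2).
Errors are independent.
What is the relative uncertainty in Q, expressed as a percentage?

5.05%

Let u = q + r = 3.39. δu = √(δq² + δr²) = √(0.0169 + 0.00941) = 0.162, so δu/u = 0.0478.
Q is then a monomial in u, b, x:
δQ/Q = √((δu/u)² + (½·δb/b)² + (½·δx/x)²) = √(0.00229 + 4.14e-06 + 0.000256) = 0.0505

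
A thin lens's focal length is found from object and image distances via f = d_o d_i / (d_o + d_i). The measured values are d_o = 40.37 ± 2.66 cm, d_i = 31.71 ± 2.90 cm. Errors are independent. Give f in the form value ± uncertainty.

∂f/∂d_o = (d_i/(d_o+d_i))² = 0.194;  ∂f/∂d_i = (d_o/(d_o+d_i))² = 0.314
δf = √((∂f/∂d_o · δd_o)² + (∂f/∂d_i · δd_i)²) = √(0.265 + 0.828) = 1.05 cm
f = 17.76 cm.

17.76 ± 1.05 cm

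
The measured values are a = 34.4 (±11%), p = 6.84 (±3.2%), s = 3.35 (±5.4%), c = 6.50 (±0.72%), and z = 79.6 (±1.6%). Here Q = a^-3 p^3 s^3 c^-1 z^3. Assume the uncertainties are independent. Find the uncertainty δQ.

8780

Products/powers → add relative errors in quadrature, weighted by exponent:
  (-3·δa/a)² = (-3×0.110)² = 0.109;  (3·δp/p)² = (3×0.0320)² = 0.00922;  (3·δs/s)² = (3×0.0540)² = 0.0262;  (-1·δc/c)² = (-1×0.00720)² = 5.18e-05;  (3·δz/z)² = (3×0.0160)² = 0.00230
δQ/Q = √(0.147) = 0.383
Q = 22900, so δQ = 0.383 × 22900 = 8780.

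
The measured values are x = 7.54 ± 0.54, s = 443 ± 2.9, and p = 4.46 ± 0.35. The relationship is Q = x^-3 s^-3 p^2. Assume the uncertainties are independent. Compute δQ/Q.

0.267

Since Q is a product/quotient, work with relative uncertainties:
  (-3·δx/x)² = (-3×0.0716)² = 0.0462;  (-3·δs/s)² = (-3×0.00655)² = 0.000386;  (2·δp/p)² = (2×0.0785)² = 0.0246
δQ/Q = √(0.0712) = 0.267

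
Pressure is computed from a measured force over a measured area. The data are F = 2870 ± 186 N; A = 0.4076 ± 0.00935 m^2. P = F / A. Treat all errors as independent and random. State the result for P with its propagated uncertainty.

7041 ± 484 Pa

Relative error in a monomial: (δP/P)² = Σ (nᵢ · δxᵢ/xᵢ)².
  (1·δF/F)² = (1×0.0648)² = 0.00420;  (-1·δA/A)² = (-1×0.0229)² = 0.000526
δP/P = √(0.00473) = 0.0687
P = 7041 Pa, so δP = 0.0687 × 7041 = 484 Pa.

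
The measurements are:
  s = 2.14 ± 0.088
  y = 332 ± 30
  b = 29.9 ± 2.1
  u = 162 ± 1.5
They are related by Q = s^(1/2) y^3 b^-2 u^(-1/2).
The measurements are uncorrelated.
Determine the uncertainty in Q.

1440

Products/powers → add relative errors in quadrature, weighted by exponent:
  (½·δs/s)² = (0.5×0.0411)² = 0.000423;  (3·δy/y)² = (3×0.0904)² = 0.0735;  (-2·δb/b)² = (-2×0.0702)² = 0.0197;  (−½·δu/u)² = (-0.5×0.00926)² = 2.14e-05
δQ/Q = √(0.0937) = 0.306
Q = 4700, so δQ = 0.306 × 4700 = 1440.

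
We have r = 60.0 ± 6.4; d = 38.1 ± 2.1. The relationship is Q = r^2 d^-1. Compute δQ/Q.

0.220

For a monomial Q ∝ r^2, d^-1, fractional errors add in quadrature:
  (2·δr/r)² = (2×0.107)² = 0.0455;  (-1·δd/d)² = (-1×0.0551)² = 0.00304
δQ/Q = √(0.0485) = 0.220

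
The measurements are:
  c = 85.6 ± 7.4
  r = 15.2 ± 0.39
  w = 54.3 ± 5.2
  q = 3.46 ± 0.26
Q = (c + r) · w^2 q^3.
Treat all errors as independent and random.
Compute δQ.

3.75e+06

Let u = c + r = 101. δu = √(δc² + δr²) = √(54.8 + 0.152) = 7.41, so δu/u = 0.0735.
Q is then a monomial in u, w, q:
δQ/Q = √((δu/u)² + (2·δw/w)² + (3·δq/q)²) = √(0.00540 + 0.0367 + 0.0508) = 0.305
Q = 1.23e+07, so δQ = 0.305 × 1.23e+07 = 3.75e+06.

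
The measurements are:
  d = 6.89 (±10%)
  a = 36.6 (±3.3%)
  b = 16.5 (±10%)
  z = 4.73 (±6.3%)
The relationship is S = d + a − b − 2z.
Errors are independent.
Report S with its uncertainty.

17.5 ± 2.24

Absolute uncertainties add in quadrature for a linear combination:
  (δd)² = 0.475;  (δa)² = 1.46;  (δb)² = 2.72;  (2·δz)² = 0.355
δS = √(5.01) = 2.24
S = 17.5.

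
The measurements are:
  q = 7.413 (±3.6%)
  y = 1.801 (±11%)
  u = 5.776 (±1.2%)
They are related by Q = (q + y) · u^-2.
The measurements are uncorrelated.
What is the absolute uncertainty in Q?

0.0120

Let w = q + y = 9.214. δw = √(δq² + δy²) = √(0.0712 + 0.0392) = 0.332, so δw/w = 0.0361.
Q is then a monomial in w, u:
δQ/Q = √((δw/w)² + (-2·δu/u)²) = √(0.00130 + 0.000576) = 0.0433
Q = 0.2762, so δQ = 0.0433 × 0.2762 = 0.0120.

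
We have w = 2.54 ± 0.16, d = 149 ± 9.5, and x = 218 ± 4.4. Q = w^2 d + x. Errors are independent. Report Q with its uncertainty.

Let p = w^2·d = 961. δp/p = √((2·δw/w)² + (1·δd/d)²) = √(0.0159 + 0.00407) = 0.141, so δp = 136.
Q = p + x: δQ = √(δp² + δx²) = √(18400 + 19.4) = 136
Q = 1180.

1180 ± 136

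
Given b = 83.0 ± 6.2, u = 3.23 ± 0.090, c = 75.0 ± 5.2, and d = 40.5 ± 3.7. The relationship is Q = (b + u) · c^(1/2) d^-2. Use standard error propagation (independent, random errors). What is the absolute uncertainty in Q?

0.0908

Let w = b + u = 86.2. δw = √(δb² + δu²) = √(38.4 + 0.00810) = 6.20, so δw/w = 0.0719.
Q is then a monomial in w, c, d:
δQ/Q = √((δw/w)² + (½·δc/c)² + (-2·δd/d)²) = √(0.00517 + 0.00120 + 0.0334) = 0.199
Q = 0.455, so δQ = 0.199 × 0.455 = 0.0908.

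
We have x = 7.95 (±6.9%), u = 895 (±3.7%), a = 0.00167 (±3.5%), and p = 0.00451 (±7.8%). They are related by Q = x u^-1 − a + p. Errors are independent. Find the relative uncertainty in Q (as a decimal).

0.0667

Let w = x·u^-1 = 0.00888. δw/w = √((1·δx/x)² + (-1·δu/u)²) = √(0.00476 + 0.00137) = 0.0783, so δw = 0.000695.
Q = w − a + p: δQ = √(δw² + δa² + δp²) = √(4.84e-07 + 3.42e-09 + 1.24e-07) = 0.000782
Q = 0.0117, so δQ/Q = 0.000782/0.0117 = 0.0667.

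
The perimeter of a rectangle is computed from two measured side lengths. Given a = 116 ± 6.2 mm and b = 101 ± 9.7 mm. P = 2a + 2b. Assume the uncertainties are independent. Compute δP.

23.0 mm

P is a linear combination, so absolute uncertainties add in quadrature:
  (2·δa)² = 154;  (2·δb)² = 376
δP = √(530) = 23.0 mm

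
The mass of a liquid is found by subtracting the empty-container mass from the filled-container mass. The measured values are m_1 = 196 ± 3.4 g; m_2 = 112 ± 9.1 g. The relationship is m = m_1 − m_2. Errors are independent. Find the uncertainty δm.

9.71 g

m is a linear combination, so absolute uncertainties add in quadrature:
  (δm_1)² = 11.6;  (δm_2)² = 82.8
δm = √(94.4) = 9.71 g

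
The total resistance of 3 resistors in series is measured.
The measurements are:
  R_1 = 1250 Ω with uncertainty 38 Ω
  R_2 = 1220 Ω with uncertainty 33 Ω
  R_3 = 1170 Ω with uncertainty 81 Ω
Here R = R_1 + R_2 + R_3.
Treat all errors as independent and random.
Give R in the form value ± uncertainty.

Each term contributes (cᵢ δxᵢ)² to (δR)²:
  (δR_1)² = 1440;  (δR_2)² = 1090;  (δR_3)² = 6560
δR = √(9090) = 95.4 Ω
R = 3640 Ω.

3640 ± 95.4 Ω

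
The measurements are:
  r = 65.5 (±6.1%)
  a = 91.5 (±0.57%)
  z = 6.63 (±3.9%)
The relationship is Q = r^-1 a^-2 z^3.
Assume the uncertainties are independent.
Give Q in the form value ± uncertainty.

(5.31 ± 0.704) × 10^-4

Products/powers → add relative errors in quadrature, weighted by exponent:
  (-1·δr/r)² = (-1×0.0610)² = 0.00372;  (-2·δa/a)² = (-2×0.00570)² = 0.000130;  (3·δz/z)² = (3×0.0390)² = 0.0137
δQ/Q = √(0.0175) = 0.132
Q = 0.000531, so δQ = 0.132 × 0.000531 = 7.04e-05.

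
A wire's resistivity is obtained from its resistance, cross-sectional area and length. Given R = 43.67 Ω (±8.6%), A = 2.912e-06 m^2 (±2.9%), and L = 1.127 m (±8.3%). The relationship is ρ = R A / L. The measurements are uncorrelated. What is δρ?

ρ is a product of powers, so relative uncertainties combine in quadrature:
  (1·δR/R)² = (1×0.0860)² = 0.00740;  (1·δA/A)² = (1×0.0290)² = 0.000841;  (-1·δL/L)² = (-1×0.0830)² = 0.00689
δρ/ρ = √(0.0151) = 0.123
ρ = 0.0001128 Ω·m, so δρ = 0.123 × 0.0001128 = 1.39e-05 Ω·m.

1.39e-05 Ω·m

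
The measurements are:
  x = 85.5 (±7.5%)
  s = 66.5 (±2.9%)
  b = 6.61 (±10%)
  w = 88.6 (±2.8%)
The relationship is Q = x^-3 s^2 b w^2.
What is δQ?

Each factor contributes (exponent × relative error)² to (δQ/Q)²:
  (-3·δx/x)² = (-3×0.0750)² = 0.0506;  (2·δs/s)² = (2×0.0290)² = 0.00336;  (1·δb/b)² = (1×0.100)² = 0.0100;  (2·δw/w)² = (2×0.0280)² = 0.00314
δQ/Q = √(0.0671) = 0.259
Q = 367, so δQ = 0.259 × 367 = 95.1.

95.1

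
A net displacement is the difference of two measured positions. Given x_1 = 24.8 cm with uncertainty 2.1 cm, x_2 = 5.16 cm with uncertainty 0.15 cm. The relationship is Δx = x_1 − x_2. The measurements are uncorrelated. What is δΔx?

Each term contributes (cᵢ δxᵢ)² to (δΔx)²:
  (δx_1)² = 4.41;  (δx_2)² = 0.0225
δΔx = √(4.43) = 2.11 cm

2.11 cm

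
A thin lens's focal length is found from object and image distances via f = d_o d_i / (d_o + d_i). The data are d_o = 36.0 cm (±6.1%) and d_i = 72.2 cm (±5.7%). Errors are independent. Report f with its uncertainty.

24.0 ± 1.08 cm

∂f/∂d_o = (d_i/(d_o+d_i))² = 0.445;  ∂f/∂d_i = (d_o/(d_o+d_i))² = 0.111
δf = √((∂f/∂d_o · δd_o)² + (∂f/∂d_i · δd_i)²) = √(0.956 + 0.208) = 1.08 cm
f = 24.0 cm.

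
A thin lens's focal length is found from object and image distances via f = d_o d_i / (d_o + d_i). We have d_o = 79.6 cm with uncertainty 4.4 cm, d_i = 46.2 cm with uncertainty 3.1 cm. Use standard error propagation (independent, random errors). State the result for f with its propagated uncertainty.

∂f/∂d_o = (d_i/(d_o+d_i))² = 0.135;  ∂f/∂d_i = (d_o/(d_o+d_i))² = 0.400
δf = √((∂f/∂d_o · δd_o)² + (∂f/∂d_i · δd_i)²) = √(0.352 + 1.54) = 1.38 cm
f = 29.2 cm.

29.2 ± 1.38 cm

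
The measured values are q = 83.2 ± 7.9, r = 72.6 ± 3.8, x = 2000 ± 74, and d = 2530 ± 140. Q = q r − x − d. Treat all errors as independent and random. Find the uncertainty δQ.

Let p = q·r = 6040. δp/p = √((1·δq/q)² + (1·δr/r)²) = √(0.00902 + 0.00274) = 0.108, so δp = 655.
Q = p − x − d: δQ = √(δp² + δx² + δd²) = √(4.29e+05 + 5480 + 19600) = 674

674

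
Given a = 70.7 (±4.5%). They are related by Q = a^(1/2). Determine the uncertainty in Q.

0.189

Q ∝ a^(1/2), so δQ/Q = |½| · δa/a = 0.5 × 0.0450 = 0.0225.
Q = 8.41, so δQ = 0.0225 × 8.41 = 0.189.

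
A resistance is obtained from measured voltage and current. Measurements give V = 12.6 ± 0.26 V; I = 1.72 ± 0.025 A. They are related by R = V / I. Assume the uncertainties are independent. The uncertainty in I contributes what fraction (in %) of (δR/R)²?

(δR/R)² = (1·δV/V)² + (-1·δI/I)²
  V term: (1×0.0206)² = 0.000426
  I term: (-1×0.0145)² = 0.000211
Total = 0.000637. Share from I = 0.000211/0.000637 = 0.332.

33.2%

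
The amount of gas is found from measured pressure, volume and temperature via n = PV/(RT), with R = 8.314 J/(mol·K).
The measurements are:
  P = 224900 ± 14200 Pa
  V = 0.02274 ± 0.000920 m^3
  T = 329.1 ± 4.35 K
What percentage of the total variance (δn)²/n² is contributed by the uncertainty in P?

(δn/n)² = (1·δP/P)² + (1·δV/V)² + (-1·δT/T)²
  P term: (1×0.0631)² = 0.00399
  V term: (1×0.0405)² = 0.00164
  T term: (-1×0.0132)² = 0.000175
Total = 0.00580. Share from P = 0.00399/0.00580 = 0.688.

68.8%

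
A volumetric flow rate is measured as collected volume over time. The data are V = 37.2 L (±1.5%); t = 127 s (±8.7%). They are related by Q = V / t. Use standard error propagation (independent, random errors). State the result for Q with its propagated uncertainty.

Each factor contributes (exponent × relative error)² to (δQ/Q)²:
  (1·δV/V)² = (1×0.0150)² = 0.000225;  (-1·δt/t)² = (-1×0.0870)² = 0.00757
δQ/Q = √(0.00779) = 0.0883
Q = 0.293 L/s, so δQ = 0.0883 × 0.293 = 0.0259 L/s.

0.293 ± 0.0259 L/s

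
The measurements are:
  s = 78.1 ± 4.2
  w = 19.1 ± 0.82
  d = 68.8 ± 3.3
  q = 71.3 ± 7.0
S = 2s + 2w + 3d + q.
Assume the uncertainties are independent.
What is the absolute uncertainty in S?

14.8

S is a linear combination, so absolute uncertainties add in quadrature:
  (2·δs)² = 70.6;  (2·δw)² = 2.69;  (3·δd)² = 98.0;  (δq)² = 49.0
δS = √(220) = 14.8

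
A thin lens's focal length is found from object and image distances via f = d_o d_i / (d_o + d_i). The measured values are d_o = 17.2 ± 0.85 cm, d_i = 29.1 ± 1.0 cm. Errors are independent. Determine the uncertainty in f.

0.363 cm

∂f/∂d_o = (d_i/(d_o+d_i))² = 0.395;  ∂f/∂d_i = (d_o/(d_o+d_i))² = 0.138
δf = √((∂f/∂d_o · δd_o)² + (∂f/∂d_i · δd_i)²) = √(0.113 + 0.0190) = 0.363 cm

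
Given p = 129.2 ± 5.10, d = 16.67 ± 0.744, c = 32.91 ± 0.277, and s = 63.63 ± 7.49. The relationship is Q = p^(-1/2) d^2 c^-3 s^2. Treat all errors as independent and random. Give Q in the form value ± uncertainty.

Since Q is a product/quotient, work with relative uncertainties:
  (−½·δp/p)² = (-0.5×0.0395)² = 0.000390;  (2·δd/d)² = (2×0.0446)² = 0.00797;  (-3·δc/c)² = (-3×0.00842)² = 0.000638;  (2·δs/s)² = (2×0.118)² = 0.0554
δQ/Q = √(0.0644) = 0.254
Q = 2.777, so δQ = 0.254 × 2.777 = 0.705.

2.777 ± 0.705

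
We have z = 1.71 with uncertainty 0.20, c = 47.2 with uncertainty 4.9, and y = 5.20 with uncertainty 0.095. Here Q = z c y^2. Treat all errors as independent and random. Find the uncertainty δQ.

Relative error in a monomial: (δQ/Q)² = Σ (nᵢ · δxᵢ/xᵢ)².
  (1·δz/z)² = (1×0.117)² = 0.0137;  (1·δc/c)² = (1×0.104)² = 0.0108;  (2·δy/y)² = (2×0.0183)² = 0.00134
δQ/Q = √(0.0258) = 0.161
Q = 2180, so δQ = 0.161 × 2180 = 350.

350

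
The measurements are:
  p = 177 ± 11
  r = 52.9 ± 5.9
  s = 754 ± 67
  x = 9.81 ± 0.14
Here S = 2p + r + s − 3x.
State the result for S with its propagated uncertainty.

For a sum/difference, combine absolute errors in quadrature:
  (2·δp)² = 484;  (δr)² = 34.8;  (δs)² = 4490;  (3·δx)² = 0.176
δS = √(5010) = 70.8
S = 1130.

1130 ± 70.8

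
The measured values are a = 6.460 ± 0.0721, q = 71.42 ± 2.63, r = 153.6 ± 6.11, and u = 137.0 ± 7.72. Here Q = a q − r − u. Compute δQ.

20.3

Let p = a·q = 461.4. δp/p = √((1·δa/a)² + (1·δq/q)²) = √(0.000125 + 0.00136) = 0.0385, so δp = 17.8.
Q = p − r − u: δQ = √(δp² + δr² + δu²) = √(315 + 37.3 + 59.6) = 20.3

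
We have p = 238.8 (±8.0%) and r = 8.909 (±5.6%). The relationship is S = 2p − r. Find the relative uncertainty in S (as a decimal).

Absolute uncertainties add in quadrature for a linear combination:
  (2·δp)² = 1460;  (δr)² = 0.249
δS = √(1460) = 38.2
S = 468.7, so δS/S = 38.2/468.7 = 0.0815.

0.0815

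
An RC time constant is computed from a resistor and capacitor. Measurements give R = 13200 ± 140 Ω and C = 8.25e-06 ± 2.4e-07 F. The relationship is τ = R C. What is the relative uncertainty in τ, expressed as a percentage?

3.10%

Since τ is a product/quotient, work with relative uncertainties:
  (1·δR/R)² = (1×0.0106)² = 0.000112;  (1·δC/C)² = (1×0.0291)² = 0.000846
δτ/τ = √(0.000959) = 0.0310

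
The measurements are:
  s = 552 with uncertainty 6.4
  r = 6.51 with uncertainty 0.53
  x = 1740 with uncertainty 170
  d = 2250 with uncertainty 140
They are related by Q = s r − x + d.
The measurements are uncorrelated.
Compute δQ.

369

Let p = s·r = 3590. δp/p = √((1·δs/s)² + (1·δr/r)²) = √(0.000134 + 0.00663) = 0.0822, so δp = 296.
Q = p − x + d: δQ = √(δp² + δx² + δd²) = √(87300 + 28900 + 19600) = 369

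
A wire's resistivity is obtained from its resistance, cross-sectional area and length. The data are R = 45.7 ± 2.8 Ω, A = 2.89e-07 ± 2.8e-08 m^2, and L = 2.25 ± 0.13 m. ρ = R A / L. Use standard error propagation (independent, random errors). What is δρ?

Since ρ is a product/quotient, work with relative uncertainties:
  (1·δR/R)² = (1×0.0613)² = 0.00375;  (1·δA/A)² = (1×0.0969)² = 0.00939;  (-1·δL/L)² = (-1×0.0578)² = 0.00334
δρ/ρ = √(0.0165) = 0.128
ρ = 5.87e-06 Ω·m, so δρ = 0.128 × 5.87e-06 = 7.54e-07 Ω·m.

7.54e-07 Ω·m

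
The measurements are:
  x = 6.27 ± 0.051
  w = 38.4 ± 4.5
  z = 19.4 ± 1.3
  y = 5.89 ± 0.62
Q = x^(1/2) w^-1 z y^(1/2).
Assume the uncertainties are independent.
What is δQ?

0.445

Each factor contributes (exponent × relative error)² to (δQ/Q)²:
  (½·δx/x)² = (0.5×0.00813)² = 1.65e-05;  (-1·δw/w)² = (-1×0.117)² = 0.0137;  (1·δz/z)² = (1×0.0670)² = 0.00449;  (½·δy/y)² = (0.5×0.105)² = 0.00277
δQ/Q = √(0.0210) = 0.145
Q = 3.07, so δQ = 0.145 × 3.07 = 0.445.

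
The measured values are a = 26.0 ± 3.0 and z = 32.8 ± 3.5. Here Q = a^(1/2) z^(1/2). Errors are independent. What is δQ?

Products/powers → add relative errors in quadrature, weighted by exponent:
  (½·δa/a)² = (0.5×0.115)² = 0.00333;  (½·δz/z)² = (0.5×0.107)² = 0.00285
δQ/Q = √(0.00618) = 0.0786
Q = 29.2, so δQ = 0.0786 × 29.2 = 2.29.

2.29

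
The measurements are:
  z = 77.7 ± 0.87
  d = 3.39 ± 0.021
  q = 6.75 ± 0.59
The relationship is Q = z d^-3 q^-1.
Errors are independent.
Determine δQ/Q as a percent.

9.01%

Products/powers → add relative errors in quadrature, weighted by exponent:
  (1·δz/z)² = (1×0.0112)² = 0.000125;  (-3·δd/d)² = (-3×0.00619)² = 0.000345;  (-1·δq/q)² = (-1×0.0874)² = 0.00764
δQ/Q = √(0.00811) = 0.0901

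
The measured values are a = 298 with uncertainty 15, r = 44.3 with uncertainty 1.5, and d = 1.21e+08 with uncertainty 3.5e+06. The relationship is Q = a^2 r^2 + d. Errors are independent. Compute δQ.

Let p = a^2·r^2 = 1.74e+08. δp/p = √((2·δa/a)² + (2·δr/r)²) = √(0.0101 + 0.00459) = 0.121, so δp = 2.11e+07.
Q = p + d: δQ = √(δp² + δd²) = √(4.47e+14 + 1.22e+13) = 2.14e+07

2.14e+07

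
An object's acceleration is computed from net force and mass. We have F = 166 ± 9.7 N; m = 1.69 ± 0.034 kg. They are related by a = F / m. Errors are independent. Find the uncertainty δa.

For a monomial a ∝ F, m^-1, fractional errors add in quadrature:
  (1·δF/F)² = (1×0.0584)² = 0.00341;  (-1·δm/m)² = (-1×0.0201)² = 0.000405
δa/a = √(0.00382) = 0.0618
a = 98.2 m/s^2, so δa = 0.0618 × 98.2 = 6.07 m/s^2.

6.07 m/s^2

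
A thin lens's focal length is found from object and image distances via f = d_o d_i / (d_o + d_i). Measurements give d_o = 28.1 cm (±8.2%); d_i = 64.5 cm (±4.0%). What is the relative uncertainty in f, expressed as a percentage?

∂f/∂d_o = (d_i/(d_o+d_i))² = 0.485;  ∂f/∂d_i = (d_o/(d_o+d_i))² = 0.0921
δf = √((∂f/∂d_o · δd_o)² + (∂f/∂d_i · δd_i)²) = √(1.25 + 0.0564) = 1.14 cm
f = 19.6 cm, so δf/f = 1.14/19.6 = 0.0584.

5.84%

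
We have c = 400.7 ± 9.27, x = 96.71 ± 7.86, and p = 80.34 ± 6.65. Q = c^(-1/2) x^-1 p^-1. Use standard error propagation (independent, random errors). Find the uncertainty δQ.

7.5e-07

Products/powers → add relative errors in quadrature, weighted by exponent:
  (−½·δc/c)² = (-0.5×0.0231)² = 0.000134;  (-1·δx/x)² = (-1×0.0813)² = 0.00661;  (-1·δp/p)² = (-1×0.0828)² = 0.00685
δQ/Q = √(0.0136) = 0.117
Q = 6.43e-06, so δQ = 0.117 × 6.43e-06 = 7.5e-07.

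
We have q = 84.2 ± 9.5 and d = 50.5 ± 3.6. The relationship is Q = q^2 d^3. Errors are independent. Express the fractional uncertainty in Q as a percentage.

For a monomial Q ∝ q^2, d^3, fractional errors add in quadrature:
  (2·δq/q)² = (2×0.113)² = 0.0509;  (3·δd/d)² = (3×0.0713)² = 0.0457
δQ/Q = √(0.0967) = 0.311

31.1%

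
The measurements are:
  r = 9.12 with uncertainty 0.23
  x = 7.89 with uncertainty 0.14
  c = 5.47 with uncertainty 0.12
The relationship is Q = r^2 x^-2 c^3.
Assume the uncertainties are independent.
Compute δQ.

19.7

Each factor contributes (exponent × relative error)² to (δQ/Q)²:
  (2·δr/r)² = (2×0.0252)² = 0.00254;  (-2·δx/x)² = (-2×0.0177)² = 0.00126;  (3·δc/c)² = (3×0.0219)² = 0.00433
δQ/Q = √(0.00813) = 0.0902
Q = 219, so δQ = 0.0902 × 219 = 19.7.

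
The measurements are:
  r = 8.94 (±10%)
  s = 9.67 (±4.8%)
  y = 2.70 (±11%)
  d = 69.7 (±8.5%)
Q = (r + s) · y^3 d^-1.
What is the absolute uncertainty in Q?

Let u = r + s = 18.6. δu = √(δr² + δs²) = √(0.799 + 0.215) = 1.01, so δu/u = 0.0541.
Q is then a monomial in u, y, d:
δQ/Q = √((δu/u)² + (3·δy/y)² + (-1·δd/d)²) = √(0.00293 + 0.109 + 0.00723) = 0.345
Q = 5.26, so δQ = 0.345 × 5.26 = 1.81.

1.81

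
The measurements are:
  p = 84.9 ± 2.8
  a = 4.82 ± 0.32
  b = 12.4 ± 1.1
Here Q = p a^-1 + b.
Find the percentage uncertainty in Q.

Let w = p·a^-1 = 17.6. δw/w = √((1·δp/p)² + (-1·δa/a)²) = √(0.00109 + 0.00441) = 0.0741, so δw = 1.31.
Q = w + b: δQ = √(δw² + δb²) = √(1.70 + 1.21) = 1.71
Q = 30.0, so δQ/Q = 1.71/30.0 = 0.0569.

5.69%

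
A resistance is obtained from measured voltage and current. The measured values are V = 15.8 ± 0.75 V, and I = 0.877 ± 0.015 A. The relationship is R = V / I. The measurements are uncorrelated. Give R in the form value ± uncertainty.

18.0 ± 0.909 Ω

Products/powers → add relative errors in quadrature, weighted by exponent:
  (1·δV/V)² = (1×0.0475)² = 0.00225;  (-1·δI/I)² = (-1×0.0171)² = 0.000293
δR/R = √(0.00255) = 0.0505
R = 18.0 Ω, so δR = 0.0505 × 18.0 = 0.909 Ω.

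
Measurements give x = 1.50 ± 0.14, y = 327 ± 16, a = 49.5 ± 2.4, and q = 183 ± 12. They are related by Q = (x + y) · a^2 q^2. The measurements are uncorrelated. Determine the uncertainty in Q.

4.59e+09

Let u = x + y = 328. δu = √(δx² + δy²) = √(0.0196 + 256) = 16.0, so δu/u = 0.0487.
Q is then a monomial in u, a, q:
δQ/Q = √((δu/u)² + (2·δa/a)² + (2·δq/q)²) = √(0.00237 + 0.00940 + 0.0172) = 0.170
Q = 2.7e+10, so δQ = 0.170 × 2.7e+10 = 4.59e+09.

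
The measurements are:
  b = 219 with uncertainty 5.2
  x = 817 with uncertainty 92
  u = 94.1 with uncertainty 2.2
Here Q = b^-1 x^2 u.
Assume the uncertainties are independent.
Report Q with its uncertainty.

(2.87 ± 0.653) × 10^5

Products/powers → add relative errors in quadrature, weighted by exponent:
  (-1·δb/b)² = (-1×0.0237)² = 0.000564;  (2·δx/x)² = (2×0.113)² = 0.0507;  (1·δu/u)² = (1×0.0234)² = 0.000547
δQ/Q = √(0.0518) = 0.228
Q = 2.87e+05, so δQ = 0.228 × 2.87e+05 = 65300.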